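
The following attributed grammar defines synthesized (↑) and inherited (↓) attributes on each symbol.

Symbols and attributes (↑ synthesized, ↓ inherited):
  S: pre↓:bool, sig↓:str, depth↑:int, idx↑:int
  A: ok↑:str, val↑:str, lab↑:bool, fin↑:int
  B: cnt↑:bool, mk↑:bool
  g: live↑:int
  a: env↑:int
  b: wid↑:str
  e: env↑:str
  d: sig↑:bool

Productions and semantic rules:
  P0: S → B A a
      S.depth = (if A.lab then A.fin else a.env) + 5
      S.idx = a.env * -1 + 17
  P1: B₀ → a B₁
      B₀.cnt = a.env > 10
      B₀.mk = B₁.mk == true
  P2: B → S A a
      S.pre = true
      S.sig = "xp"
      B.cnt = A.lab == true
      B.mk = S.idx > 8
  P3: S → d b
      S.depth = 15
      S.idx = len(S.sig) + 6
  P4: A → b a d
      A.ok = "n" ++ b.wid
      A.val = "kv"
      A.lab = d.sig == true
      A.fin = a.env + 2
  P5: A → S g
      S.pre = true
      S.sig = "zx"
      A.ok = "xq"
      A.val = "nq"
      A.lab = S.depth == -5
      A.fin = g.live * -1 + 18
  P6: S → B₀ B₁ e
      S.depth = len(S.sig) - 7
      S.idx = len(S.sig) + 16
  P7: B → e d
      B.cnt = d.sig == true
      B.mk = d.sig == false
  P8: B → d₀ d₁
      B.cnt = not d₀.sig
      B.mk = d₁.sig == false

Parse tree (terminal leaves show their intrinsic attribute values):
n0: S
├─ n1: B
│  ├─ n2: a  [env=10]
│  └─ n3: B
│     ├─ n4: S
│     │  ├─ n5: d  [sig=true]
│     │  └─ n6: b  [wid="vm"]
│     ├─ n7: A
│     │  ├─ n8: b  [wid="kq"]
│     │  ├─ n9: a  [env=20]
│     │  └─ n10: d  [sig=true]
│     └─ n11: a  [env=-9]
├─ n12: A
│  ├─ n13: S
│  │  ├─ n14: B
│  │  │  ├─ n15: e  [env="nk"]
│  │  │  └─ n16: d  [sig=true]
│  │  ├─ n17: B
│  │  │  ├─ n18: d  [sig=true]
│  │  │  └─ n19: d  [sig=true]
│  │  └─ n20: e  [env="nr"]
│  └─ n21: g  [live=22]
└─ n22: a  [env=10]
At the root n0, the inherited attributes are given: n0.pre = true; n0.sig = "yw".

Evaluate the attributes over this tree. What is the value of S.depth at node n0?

1. n0.pre = true  [given at root]
2. n0.sig = "yw"  [given at root]
3. n2.env = 10  [terminal]
4. n4.pre = true  [true]
5. n4.sig = "xp"  ["xp"]
6. n5.sig = true  [terminal]
7. n6.wid = "vm"  [terminal]
8. n4.depth = 15  [15]
9. n4.idx = 8  [len(S.sig) + 6]
10. n8.wid = "kq"  [terminal]
11. n9.env = 20  [terminal]
12. n10.sig = true  [terminal]
13. n7.ok = "nkq"  ["n" ++ b.wid]
14. n7.val = "kv"  ["kv"]
15. n7.lab = true  [d.sig == true]
16. n7.fin = 22  [a.env + 2]
17. n11.env = -9  [terminal]
18. n3.cnt = true  [A.lab == true]
19. n3.mk = false  [S.idx > 8]
20. n1.cnt = false  [a.env > 10]
21. n1.mk = false  [B₁.mk == true]
22. n13.pre = true  [true]
23. n13.sig = "zx"  ["zx"]
24. n15.env = "nk"  [terminal]
25. n16.sig = true  [terminal]
26. n14.cnt = true  [d.sig == true]
27. n14.mk = false  [d.sig == false]
28. n18.sig = true  [terminal]
29. n19.sig = true  [terminal]
30. n17.cnt = false  [not d₀.sig]
31. n17.mk = false  [d₁.sig == false]
32. n20.env = "nr"  [terminal]
33. n13.depth = -5  [len(S.sig) - 7]
34. n13.idx = 18  [len(S.sig) + 16]
35. n21.live = 22  [terminal]
36. n12.ok = "xq"  ["xq"]
37. n12.val = "nq"  ["nq"]
38. n12.lab = true  [S.depth == -5]
39. n12.fin = -4  [g.live * -1 + 18]
40. n22.env = 10  [terminal]
41. n0.depth = 1  [(if A.lab then A.fin else a.env) + 5]
42. n0.idx = 7  [a.env * -1 + 17]

1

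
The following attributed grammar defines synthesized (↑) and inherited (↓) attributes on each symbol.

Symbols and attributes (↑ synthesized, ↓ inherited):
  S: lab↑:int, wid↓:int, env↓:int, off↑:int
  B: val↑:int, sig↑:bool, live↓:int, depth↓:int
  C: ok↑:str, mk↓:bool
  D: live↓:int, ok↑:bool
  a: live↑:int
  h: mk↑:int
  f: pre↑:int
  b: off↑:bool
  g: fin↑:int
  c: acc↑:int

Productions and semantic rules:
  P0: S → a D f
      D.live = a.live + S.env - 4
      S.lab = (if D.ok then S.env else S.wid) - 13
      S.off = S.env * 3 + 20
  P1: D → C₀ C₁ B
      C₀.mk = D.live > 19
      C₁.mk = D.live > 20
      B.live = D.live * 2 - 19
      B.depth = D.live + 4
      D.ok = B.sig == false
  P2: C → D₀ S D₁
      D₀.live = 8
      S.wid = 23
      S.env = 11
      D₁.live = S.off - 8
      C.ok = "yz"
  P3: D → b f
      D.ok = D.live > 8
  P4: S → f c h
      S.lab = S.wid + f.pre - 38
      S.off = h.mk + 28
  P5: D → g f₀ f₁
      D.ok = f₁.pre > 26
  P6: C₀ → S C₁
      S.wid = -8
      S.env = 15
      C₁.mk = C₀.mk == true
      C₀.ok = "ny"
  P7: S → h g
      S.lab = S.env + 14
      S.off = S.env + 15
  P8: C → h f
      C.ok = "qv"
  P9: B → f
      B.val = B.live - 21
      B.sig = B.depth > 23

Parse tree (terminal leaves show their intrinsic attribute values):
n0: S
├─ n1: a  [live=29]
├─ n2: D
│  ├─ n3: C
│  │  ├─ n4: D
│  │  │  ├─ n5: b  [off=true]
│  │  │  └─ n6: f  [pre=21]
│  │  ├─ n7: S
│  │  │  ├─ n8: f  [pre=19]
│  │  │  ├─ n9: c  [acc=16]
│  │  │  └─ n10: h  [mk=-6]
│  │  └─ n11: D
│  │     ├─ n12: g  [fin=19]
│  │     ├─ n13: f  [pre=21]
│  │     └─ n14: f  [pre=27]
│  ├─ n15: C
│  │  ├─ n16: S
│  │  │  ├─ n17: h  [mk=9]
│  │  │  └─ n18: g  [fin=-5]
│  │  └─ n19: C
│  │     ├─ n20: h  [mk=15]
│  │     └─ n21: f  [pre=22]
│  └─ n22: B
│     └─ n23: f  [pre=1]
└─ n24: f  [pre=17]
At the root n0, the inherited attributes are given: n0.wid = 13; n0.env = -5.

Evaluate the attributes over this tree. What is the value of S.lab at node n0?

1. n0.wid = 13  [given at root]
2. n0.env = -5  [given at root]
3. n1.live = 29  [terminal]
4. n2.live = 20  [a.live + S.env - 4]
5. n3.mk = true  [D.live > 19]
6. n4.live = 8  [8]
7. n5.off = true  [terminal]
8. n6.pre = 21  [terminal]
9. n4.ok = false  [D.live > 8]
10. n7.wid = 23  [23]
11. n7.env = 11  [11]
12. n8.pre = 19  [terminal]
13. n9.acc = 16  [terminal]
14. n10.mk = -6  [terminal]
15. n7.lab = 4  [S.wid + f.pre - 38]
16. n7.off = 22  [h.mk + 28]
17. n11.live = 14  [S.off - 8]
18. n12.fin = 19  [terminal]
19. n13.pre = 21  [terminal]
20. n14.pre = 27  [terminal]
21. n11.ok = true  [f₁.pre > 26]
22. n3.ok = "yz"  ["yz"]
23. n15.mk = false  [D.live > 20]
24. n16.wid = -8  [-8]
25. n16.env = 15  [15]
26. n17.mk = 9  [terminal]
27. n18.fin = -5  [terminal]
28. n16.lab = 29  [S.env + 14]
29. n16.off = 30  [S.env + 15]
30. n19.mk = false  [C₀.mk == true]
31. n20.mk = 15  [terminal]
32. n21.pre = 22  [terminal]
33. n19.ok = "qv"  ["qv"]
34. n15.ok = "ny"  ["ny"]
35. n22.live = 21  [D.live * 2 - 19]
36. n22.depth = 24  [D.live + 4]
37. n23.pre = 1  [terminal]
38. n22.val = 0  [B.live - 21]
39. n22.sig = true  [B.depth > 23]
40. n2.ok = false  [B.sig == false]
41. n24.pre = 17  [terminal]
42. n0.lab = 0  [(if D.ok then S.env else S.wid) - 13]
43. n0.off = 5  [S.env * 3 + 20]

0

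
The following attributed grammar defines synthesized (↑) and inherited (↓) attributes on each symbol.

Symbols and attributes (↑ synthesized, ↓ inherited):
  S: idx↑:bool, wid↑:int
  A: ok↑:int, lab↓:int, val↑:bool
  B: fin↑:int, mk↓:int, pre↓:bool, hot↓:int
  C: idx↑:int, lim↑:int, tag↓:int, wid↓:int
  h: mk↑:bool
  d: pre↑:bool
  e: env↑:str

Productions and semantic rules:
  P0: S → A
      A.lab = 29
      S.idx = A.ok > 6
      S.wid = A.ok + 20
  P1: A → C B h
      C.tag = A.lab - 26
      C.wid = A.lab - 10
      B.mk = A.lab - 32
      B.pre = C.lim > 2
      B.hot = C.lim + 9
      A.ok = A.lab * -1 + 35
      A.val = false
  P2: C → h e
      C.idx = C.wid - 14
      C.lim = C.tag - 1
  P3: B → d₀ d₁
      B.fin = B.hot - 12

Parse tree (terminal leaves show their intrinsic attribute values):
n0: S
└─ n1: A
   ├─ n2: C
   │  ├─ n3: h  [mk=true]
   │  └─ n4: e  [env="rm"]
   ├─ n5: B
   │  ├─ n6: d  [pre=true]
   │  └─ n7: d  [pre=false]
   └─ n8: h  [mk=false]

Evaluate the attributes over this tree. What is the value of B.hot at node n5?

11

1. n1.lab = 29  [29]
2. n2.tag = 3  [A.lab - 26]
3. n2.wid = 19  [A.lab - 10]
4. n3.mk = true  [terminal]
5. n4.env = "rm"  [terminal]
6. n2.idx = 5  [C.wid - 14]
7. n2.lim = 2  [C.tag - 1]
8. n5.mk = -3  [A.lab - 32]
9. n5.pre = false  [C.lim > 2]
10. n5.hot = 11  [C.lim + 9]
11. n6.pre = true  [terminal]
12. n7.pre = false  [terminal]
13. n5.fin = -1  [B.hot - 12]
14. n8.mk = false  [terminal]
15. n1.ok = 6  [A.lab * -1 + 35]
16. n1.val = false  [false]
17. n0.idx = false  [A.ok > 6]
18. n0.wid = 26  [A.ok + 20]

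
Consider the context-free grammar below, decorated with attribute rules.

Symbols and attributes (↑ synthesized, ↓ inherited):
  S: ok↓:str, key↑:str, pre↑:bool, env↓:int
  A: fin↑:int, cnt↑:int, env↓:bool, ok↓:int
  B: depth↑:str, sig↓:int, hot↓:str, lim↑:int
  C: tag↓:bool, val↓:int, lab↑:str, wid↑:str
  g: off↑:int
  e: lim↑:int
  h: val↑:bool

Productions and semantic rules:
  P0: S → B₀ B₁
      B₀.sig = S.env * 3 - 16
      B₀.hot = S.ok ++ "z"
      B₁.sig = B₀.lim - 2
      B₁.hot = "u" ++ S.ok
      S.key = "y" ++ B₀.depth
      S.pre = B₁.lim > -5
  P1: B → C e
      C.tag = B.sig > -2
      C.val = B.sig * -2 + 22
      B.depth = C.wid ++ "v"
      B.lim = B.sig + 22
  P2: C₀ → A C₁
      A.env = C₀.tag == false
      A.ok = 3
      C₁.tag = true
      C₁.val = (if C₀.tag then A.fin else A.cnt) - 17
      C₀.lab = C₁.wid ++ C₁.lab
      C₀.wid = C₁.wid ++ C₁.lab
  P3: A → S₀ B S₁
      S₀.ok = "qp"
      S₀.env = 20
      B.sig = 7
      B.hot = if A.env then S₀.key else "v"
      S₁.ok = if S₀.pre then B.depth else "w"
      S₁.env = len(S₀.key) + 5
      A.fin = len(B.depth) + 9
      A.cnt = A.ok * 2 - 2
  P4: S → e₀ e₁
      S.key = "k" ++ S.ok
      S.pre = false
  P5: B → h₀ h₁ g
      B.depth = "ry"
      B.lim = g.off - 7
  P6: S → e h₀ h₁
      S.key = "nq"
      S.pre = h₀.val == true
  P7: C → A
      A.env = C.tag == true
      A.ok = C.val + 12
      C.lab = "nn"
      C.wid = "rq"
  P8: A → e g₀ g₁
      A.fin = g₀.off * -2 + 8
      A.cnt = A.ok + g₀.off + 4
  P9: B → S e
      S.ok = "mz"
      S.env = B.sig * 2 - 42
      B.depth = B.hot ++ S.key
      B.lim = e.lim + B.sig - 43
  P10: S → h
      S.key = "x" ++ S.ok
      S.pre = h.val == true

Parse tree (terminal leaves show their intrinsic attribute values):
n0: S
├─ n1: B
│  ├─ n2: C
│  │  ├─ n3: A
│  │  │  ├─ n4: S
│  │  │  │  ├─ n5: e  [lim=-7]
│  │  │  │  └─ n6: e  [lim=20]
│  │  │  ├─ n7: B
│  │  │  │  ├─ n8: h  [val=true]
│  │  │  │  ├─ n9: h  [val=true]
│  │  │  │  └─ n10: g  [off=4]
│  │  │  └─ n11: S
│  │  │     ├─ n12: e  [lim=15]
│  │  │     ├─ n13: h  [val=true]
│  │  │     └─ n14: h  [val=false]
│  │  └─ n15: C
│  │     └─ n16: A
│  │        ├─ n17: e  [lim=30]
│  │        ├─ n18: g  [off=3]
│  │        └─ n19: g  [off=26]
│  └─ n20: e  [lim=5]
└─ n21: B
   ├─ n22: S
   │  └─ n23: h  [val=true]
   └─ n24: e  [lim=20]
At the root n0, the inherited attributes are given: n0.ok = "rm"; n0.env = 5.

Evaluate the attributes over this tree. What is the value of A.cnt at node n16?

13

1. n0.ok = "rm"  [given at root]
2. n0.env = 5  [given at root]
3. n1.sig = -1  [S.env * 3 - 16]
4. n1.hot = "rmz"  [S.ok ++ "z"]
5. n2.tag = true  [B.sig > -2]
6. n2.val = 24  [B.sig * -2 + 22]
7. n3.env = false  [C₀.tag == false]
8. n3.ok = 3  [3]
9. n4.ok = "qp"  ["qp"]
10. n4.env = 20  [20]
11. n5.lim = -7  [terminal]
12. n6.lim = 20  [terminal]
13. n4.key = "kqp"  ["k" ++ S.ok]
14. n4.pre = false  [false]
15. n7.sig = 7  [7]
16. n7.hot = "v"  [if A.env then S₀.key else "v"]
17. n8.val = true  [terminal]
18. n9.val = true  [terminal]
19. n10.off = 4  [terminal]
20. n7.depth = "ry"  ["ry"]
21. n7.lim = -3  [g.off - 7]
22. n11.ok = "w"  [if S₀.pre then B.depth else "w"]
23. n11.env = 8  [len(S₀.key) + 5]
24. n12.lim = 15  [terminal]
25. n13.val = true  [terminal]
26. n14.val = false  [terminal]
27. n11.key = "nq"  ["nq"]
28. n11.pre = true  [h₀.val == true]
29. n3.fin = 11  [len(B.depth) + 9]
30. n3.cnt = 4  [A.ok * 2 - 2]
31. n15.tag = true  [true]
32. n15.val = -6  [(if C₀.tag then A.fin else A.cnt) - 17]
33. n16.env = true  [C.tag == true]
34. n16.ok = 6  [C.val + 12]
35. n17.lim = 30  [terminal]
36. n18.off = 3  [terminal]
37. n19.off = 26  [terminal]
38. n16.fin = 2  [g₀.off * -2 + 8]
39. n16.cnt = 13  [A.ok + g₀.off + 4]
40. n15.lab = "nn"  ["nn"]
41. n15.wid = "rq"  ["rq"]
42. n2.lab = "rqnn"  [C₁.wid ++ C₁.lab]
43. n2.wid = "rqnn"  [C₁.wid ++ C₁.lab]
44. n20.lim = 5  [terminal]
45. n1.depth = "rqnnv"  [C.wid ++ "v"]
46. n1.lim = 21  [B.sig + 22]
47. n21.sig = 19  [B₀.lim - 2]
48. n21.hot = "urm"  ["u" ++ S.ok]
49. n22.ok = "mz"  ["mz"]
50. n22.env = -4  [B.sig * 2 - 42]
51. n23.val = true  [terminal]
52. n22.key = "xmz"  ["x" ++ S.ok]
53. n22.pre = true  [h.val == true]
54. n24.lim = 20  [terminal]
55. n21.depth = "urmxmz"  [B.hot ++ S.key]
56. n21.lim = -4  [e.lim + B.sig - 43]
57. n0.key = "yrqnnv"  ["y" ++ B₀.depth]
58. n0.pre = true  [B₁.lim > -5]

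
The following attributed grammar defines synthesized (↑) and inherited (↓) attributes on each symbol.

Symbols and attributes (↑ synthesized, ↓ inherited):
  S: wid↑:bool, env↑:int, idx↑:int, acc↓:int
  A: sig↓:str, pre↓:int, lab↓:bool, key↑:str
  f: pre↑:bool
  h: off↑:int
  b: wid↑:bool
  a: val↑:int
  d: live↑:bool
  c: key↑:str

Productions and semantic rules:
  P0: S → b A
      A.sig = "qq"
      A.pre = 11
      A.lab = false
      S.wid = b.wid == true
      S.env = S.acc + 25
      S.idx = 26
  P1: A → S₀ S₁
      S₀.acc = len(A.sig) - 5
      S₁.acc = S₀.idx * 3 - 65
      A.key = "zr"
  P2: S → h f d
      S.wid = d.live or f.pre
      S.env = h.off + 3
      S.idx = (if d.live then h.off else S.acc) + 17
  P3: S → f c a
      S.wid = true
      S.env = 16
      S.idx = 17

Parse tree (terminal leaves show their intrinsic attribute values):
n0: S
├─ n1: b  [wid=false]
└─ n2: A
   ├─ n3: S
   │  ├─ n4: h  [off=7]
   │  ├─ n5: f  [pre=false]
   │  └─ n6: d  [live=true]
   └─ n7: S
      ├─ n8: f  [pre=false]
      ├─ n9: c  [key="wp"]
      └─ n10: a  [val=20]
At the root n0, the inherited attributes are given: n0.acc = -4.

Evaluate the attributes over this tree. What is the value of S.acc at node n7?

1. n0.acc = -4  [given at root]
2. n1.wid = false  [terminal]
3. n2.sig = "qq"  ["qq"]
4. n2.pre = 11  [11]
5. n2.lab = false  [false]
6. n3.acc = -3  [len(A.sig) - 5]
7. n4.off = 7  [terminal]
8. n5.pre = false  [terminal]
9. n6.live = true  [terminal]
10. n3.wid = true  [d.live or f.pre]
11. n3.env = 10  [h.off + 3]
12. n3.idx = 24  [(if d.live then h.off else S.acc) + 17]
13. n7.acc = 7  [S₀.idx * 3 - 65]
14. n8.pre = false  [terminal]
15. n9.key = "wp"  [terminal]
16. n10.val = 20  [terminal]
17. n7.wid = true  [true]
18. n7.env = 16  [16]
19. n7.idx = 17  [17]
20. n2.key = "zr"  ["zr"]
21. n0.wid = false  [b.wid == true]
22. n0.env = 21  [S.acc + 25]
23. n0.idx = 26  [26]

7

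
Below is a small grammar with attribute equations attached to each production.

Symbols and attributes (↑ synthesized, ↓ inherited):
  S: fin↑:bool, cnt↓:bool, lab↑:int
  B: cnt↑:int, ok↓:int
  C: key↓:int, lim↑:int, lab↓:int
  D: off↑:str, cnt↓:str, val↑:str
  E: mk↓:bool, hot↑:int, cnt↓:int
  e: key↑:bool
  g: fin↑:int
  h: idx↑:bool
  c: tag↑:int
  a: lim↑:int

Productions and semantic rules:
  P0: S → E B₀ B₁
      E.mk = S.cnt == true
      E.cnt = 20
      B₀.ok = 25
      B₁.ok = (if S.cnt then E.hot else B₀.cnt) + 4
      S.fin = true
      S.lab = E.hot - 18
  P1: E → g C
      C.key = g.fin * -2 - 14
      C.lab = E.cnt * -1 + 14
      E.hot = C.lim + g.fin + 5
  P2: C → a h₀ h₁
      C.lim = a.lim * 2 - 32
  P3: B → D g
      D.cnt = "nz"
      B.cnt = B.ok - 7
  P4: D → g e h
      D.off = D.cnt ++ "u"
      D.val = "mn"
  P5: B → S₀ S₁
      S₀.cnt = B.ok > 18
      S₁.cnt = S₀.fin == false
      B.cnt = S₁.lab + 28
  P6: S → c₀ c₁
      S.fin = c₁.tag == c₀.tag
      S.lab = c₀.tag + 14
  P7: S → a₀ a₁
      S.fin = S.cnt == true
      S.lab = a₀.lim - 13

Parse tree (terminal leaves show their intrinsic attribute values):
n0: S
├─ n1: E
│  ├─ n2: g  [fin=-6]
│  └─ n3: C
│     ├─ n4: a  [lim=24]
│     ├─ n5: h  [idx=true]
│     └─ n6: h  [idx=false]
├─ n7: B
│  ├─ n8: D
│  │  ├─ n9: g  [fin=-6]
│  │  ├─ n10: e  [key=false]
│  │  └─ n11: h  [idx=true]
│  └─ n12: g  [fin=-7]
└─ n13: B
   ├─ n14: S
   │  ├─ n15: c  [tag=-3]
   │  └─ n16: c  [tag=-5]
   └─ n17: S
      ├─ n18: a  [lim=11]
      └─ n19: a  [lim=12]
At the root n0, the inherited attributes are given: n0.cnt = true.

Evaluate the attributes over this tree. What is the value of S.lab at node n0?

-3

1. n0.cnt = true  [given at root]
2. n1.mk = true  [S.cnt == true]
3. n1.cnt = 20  [20]
4. n2.fin = -6  [terminal]
5. n3.key = -2  [g.fin * -2 - 14]
6. n3.lab = -6  [E.cnt * -1 + 14]
7. n4.lim = 24  [terminal]
8. n5.idx = true  [terminal]
9. n6.idx = false  [terminal]
10. n3.lim = 16  [a.lim * 2 - 32]
11. n1.hot = 15  [C.lim + g.fin + 5]
12. n7.ok = 25  [25]
13. n8.cnt = "nz"  ["nz"]
14. n9.fin = -6  [terminal]
15. n10.key = false  [terminal]
16. n11.idx = true  [terminal]
17. n8.off = "nzu"  [D.cnt ++ "u"]
18. n8.val = "mn"  ["mn"]
19. n12.fin = -7  [terminal]
20. n7.cnt = 18  [B.ok - 7]
21. n13.ok = 19  [(if S.cnt then E.hot else B₀.cnt) + 4]
22. n14.cnt = true  [B.ok > 18]
23. n15.tag = -3  [terminal]
24. n16.tag = -5  [terminal]
25. n14.fin = false  [c₁.tag == c₀.tag]
26. n14.lab = 11  [c₀.tag + 14]
27. n17.cnt = true  [S₀.fin == false]
28. n18.lim = 11  [terminal]
29. n19.lim = 12  [terminal]
30. n17.fin = true  [S.cnt == true]
31. n17.lab = -2  [a₀.lim - 13]
32. n13.cnt = 26  [S₁.lab + 28]
33. n0.fin = true  [true]
34. n0.lab = -3  [E.hot - 18]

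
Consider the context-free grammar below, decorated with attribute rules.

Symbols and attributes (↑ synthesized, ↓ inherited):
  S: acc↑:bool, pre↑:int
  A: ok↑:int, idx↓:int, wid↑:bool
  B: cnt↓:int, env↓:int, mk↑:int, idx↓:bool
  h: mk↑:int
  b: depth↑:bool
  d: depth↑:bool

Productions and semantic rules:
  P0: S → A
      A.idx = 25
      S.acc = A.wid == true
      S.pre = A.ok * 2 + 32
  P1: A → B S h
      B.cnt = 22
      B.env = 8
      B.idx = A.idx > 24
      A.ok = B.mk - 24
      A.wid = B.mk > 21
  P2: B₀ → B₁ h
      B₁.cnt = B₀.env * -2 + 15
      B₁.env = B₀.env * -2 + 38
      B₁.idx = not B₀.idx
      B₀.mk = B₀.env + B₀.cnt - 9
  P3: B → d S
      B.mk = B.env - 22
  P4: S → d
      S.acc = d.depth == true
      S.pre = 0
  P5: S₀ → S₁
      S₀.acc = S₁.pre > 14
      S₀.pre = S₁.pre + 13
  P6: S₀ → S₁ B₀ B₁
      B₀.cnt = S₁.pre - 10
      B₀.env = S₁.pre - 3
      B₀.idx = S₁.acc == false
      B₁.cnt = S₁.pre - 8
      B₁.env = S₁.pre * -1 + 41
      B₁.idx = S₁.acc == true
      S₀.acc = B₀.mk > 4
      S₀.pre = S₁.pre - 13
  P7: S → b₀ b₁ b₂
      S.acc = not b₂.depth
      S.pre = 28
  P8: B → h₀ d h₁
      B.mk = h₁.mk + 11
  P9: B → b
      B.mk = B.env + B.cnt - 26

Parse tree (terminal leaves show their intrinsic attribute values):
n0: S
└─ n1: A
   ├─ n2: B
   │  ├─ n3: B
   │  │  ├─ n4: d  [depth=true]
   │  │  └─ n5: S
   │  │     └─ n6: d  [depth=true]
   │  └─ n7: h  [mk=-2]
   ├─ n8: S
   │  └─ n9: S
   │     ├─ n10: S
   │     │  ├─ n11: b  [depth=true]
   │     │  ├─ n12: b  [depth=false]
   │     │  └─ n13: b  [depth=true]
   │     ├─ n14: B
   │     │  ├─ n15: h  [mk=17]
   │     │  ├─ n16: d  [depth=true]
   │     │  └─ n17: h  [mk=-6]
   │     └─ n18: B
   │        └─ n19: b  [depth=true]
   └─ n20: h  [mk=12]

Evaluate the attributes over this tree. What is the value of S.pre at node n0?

26

1. n1.idx = 25  [25]
2. n2.cnt = 22  [22]
3. n2.env = 8  [8]
4. n2.idx = true  [A.idx > 24]
5. n3.cnt = -1  [B₀.env * -2 + 15]
6. n3.env = 22  [B₀.env * -2 + 38]
7. n3.idx = false  [not B₀.idx]
8. n4.depth = true  [terminal]
9. n6.depth = true  [terminal]
10. n5.acc = true  [d.depth == true]
11. n5.pre = 0  [0]
12. n3.mk = 0  [B.env - 22]
13. n7.mk = -2  [terminal]
14. n2.mk = 21  [B₀.env + B₀.cnt - 9]
15. n11.depth = true  [terminal]
16. n12.depth = false  [terminal]
17. n13.depth = true  [terminal]
18. n10.acc = false  [not b₂.depth]
19. n10.pre = 28  [28]
20. n14.cnt = 18  [S₁.pre - 10]
21. n14.env = 25  [S₁.pre - 3]
22. n14.idx = true  [S₁.acc == false]
23. n15.mk = 17  [terminal]
24. n16.depth = true  [terminal]
25. n17.mk = -6  [terminal]
26. n14.mk = 5  [h₁.mk + 11]
27. n18.cnt = 20  [S₁.pre - 8]
28. n18.env = 13  [S₁.pre * -1 + 41]
29. n18.idx = false  [S₁.acc == true]
30. n19.depth = true  [terminal]
31. n18.mk = 7  [B.env + B.cnt - 26]
32. n9.acc = true  [B₀.mk > 4]
33. n9.pre = 15  [S₁.pre - 13]
34. n8.acc = true  [S₁.pre > 14]
35. n8.pre = 28  [S₁.pre + 13]
36. n20.mk = 12  [terminal]
37. n1.ok = -3  [B.mk - 24]
38. n1.wid = false  [B.mk > 21]
39. n0.acc = false  [A.wid == true]
40. n0.pre = 26  [A.ok * 2 + 32]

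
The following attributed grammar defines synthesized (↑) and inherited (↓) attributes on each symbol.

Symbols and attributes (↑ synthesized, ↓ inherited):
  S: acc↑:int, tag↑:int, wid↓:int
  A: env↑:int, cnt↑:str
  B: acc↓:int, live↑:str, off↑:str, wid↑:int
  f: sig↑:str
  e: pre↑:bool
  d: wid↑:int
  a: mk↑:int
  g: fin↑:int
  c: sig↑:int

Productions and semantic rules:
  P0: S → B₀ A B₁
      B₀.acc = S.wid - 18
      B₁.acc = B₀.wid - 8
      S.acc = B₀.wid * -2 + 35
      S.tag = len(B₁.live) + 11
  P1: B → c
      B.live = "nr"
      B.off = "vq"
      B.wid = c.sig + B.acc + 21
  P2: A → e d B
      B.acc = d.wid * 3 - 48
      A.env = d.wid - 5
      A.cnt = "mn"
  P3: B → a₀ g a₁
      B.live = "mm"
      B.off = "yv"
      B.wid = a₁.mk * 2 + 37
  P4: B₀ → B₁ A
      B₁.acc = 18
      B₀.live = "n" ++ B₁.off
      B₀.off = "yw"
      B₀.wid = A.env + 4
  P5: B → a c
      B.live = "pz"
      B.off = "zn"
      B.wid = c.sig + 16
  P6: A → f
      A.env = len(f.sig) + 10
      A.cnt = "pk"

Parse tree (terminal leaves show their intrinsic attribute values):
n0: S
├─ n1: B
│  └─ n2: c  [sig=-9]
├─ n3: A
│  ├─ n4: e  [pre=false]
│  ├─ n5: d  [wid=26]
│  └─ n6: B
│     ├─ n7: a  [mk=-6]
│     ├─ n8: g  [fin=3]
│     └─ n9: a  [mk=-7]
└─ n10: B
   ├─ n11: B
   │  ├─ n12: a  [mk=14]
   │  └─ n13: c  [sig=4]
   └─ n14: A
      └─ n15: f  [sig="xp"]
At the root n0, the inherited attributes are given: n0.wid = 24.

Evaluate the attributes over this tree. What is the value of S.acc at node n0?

-1

1. n0.wid = 24  [given at root]
2. n1.acc = 6  [S.wid - 18]
3. n2.sig = -9  [terminal]
4. n1.live = "nr"  ["nr"]
5. n1.off = "vq"  ["vq"]
6. n1.wid = 18  [c.sig + B.acc + 21]
7. n4.pre = false  [terminal]
8. n5.wid = 26  [terminal]
9. n6.acc = 30  [d.wid * 3 - 48]
10. n7.mk = -6  [terminal]
11. n8.fin = 3  [terminal]
12. n9.mk = -7  [terminal]
13. n6.live = "mm"  ["mm"]
14. n6.off = "yv"  ["yv"]
15. n6.wid = 23  [a₁.mk * 2 + 37]
16. n3.env = 21  [d.wid - 5]
17. n3.cnt = "mn"  ["mn"]
18. n10.acc = 10  [B₀.wid - 8]
19. n11.acc = 18  [18]
20. n12.mk = 14  [terminal]
21. n13.sig = 4  [terminal]
22. n11.live = "pz"  ["pz"]
23. n11.off = "zn"  ["zn"]
24. n11.wid = 20  [c.sig + 16]
25. n15.sig = "xp"  [terminal]
26. n14.env = 12  [len(f.sig) + 10]
27. n14.cnt = "pk"  ["pk"]
28. n10.live = "nzn"  ["n" ++ B₁.off]
29. n10.off = "yw"  ["yw"]
30. n10.wid = 16  [A.env + 4]
31. n0.acc = -1  [B₀.wid * -2 + 35]
32. n0.tag = 14  [len(B₁.live) + 11]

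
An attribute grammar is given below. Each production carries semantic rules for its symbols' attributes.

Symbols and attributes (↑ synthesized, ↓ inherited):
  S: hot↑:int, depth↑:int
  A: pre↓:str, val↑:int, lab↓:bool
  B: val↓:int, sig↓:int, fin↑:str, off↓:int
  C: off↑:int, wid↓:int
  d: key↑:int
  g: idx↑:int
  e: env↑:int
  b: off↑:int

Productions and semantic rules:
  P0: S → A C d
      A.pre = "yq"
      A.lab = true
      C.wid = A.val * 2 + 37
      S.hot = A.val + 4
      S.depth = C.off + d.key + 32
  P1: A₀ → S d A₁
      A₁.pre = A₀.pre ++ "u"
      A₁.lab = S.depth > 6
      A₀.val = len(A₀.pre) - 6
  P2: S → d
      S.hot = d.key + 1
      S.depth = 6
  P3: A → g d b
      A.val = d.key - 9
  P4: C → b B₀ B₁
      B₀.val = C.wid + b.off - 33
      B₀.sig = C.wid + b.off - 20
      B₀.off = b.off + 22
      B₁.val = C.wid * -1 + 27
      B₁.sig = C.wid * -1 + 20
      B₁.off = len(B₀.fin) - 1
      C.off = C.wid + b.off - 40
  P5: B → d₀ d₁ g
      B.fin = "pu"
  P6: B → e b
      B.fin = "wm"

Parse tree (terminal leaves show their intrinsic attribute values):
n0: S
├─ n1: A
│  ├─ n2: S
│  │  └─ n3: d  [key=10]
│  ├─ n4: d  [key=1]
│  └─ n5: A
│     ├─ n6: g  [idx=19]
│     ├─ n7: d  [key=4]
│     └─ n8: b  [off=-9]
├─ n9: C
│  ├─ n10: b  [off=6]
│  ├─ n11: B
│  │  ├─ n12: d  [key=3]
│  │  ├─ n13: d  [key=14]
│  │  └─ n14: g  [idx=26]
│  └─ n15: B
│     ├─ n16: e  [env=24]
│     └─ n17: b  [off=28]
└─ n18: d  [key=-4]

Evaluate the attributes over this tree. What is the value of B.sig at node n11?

1. n1.pre = "yq"  ["yq"]
2. n1.lab = true  [true]
3. n3.key = 10  [terminal]
4. n2.hot = 11  [d.key + 1]
5. n2.depth = 6  [6]
6. n4.key = 1  [terminal]
7. n5.pre = "yqu"  [A₀.pre ++ "u"]
8. n5.lab = false  [S.depth > 6]
9. n6.idx = 19  [terminal]
10. n7.key = 4  [terminal]
11. n8.off = -9  [terminal]
12. n5.val = -5  [d.key - 9]
13. n1.val = -4  [len(A₀.pre) - 6]
14. n9.wid = 29  [A.val * 2 + 37]
15. n10.off = 6  [terminal]
16. n11.val = 2  [C.wid + b.off - 33]
17. n11.sig = 15  [C.wid + b.off - 20]
18. n11.off = 28  [b.off + 22]
19. n12.key = 3  [terminal]
20. n13.key = 14  [terminal]
21. n14.idx = 26  [terminal]
22. n11.fin = "pu"  ["pu"]
23. n15.val = -2  [C.wid * -1 + 27]
24. n15.sig = -9  [C.wid * -1 + 20]
25. n15.off = 1  [len(B₀.fin) - 1]
26. n16.env = 24  [terminal]
27. n17.off = 28  [terminal]
28. n15.fin = "wm"  ["wm"]
29. n9.off = -5  [C.wid + b.off - 40]
30. n18.key = -4  [terminal]
31. n0.hot = 0  [A.val + 4]
32. n0.depth = 23  [C.off + d.key + 32]

15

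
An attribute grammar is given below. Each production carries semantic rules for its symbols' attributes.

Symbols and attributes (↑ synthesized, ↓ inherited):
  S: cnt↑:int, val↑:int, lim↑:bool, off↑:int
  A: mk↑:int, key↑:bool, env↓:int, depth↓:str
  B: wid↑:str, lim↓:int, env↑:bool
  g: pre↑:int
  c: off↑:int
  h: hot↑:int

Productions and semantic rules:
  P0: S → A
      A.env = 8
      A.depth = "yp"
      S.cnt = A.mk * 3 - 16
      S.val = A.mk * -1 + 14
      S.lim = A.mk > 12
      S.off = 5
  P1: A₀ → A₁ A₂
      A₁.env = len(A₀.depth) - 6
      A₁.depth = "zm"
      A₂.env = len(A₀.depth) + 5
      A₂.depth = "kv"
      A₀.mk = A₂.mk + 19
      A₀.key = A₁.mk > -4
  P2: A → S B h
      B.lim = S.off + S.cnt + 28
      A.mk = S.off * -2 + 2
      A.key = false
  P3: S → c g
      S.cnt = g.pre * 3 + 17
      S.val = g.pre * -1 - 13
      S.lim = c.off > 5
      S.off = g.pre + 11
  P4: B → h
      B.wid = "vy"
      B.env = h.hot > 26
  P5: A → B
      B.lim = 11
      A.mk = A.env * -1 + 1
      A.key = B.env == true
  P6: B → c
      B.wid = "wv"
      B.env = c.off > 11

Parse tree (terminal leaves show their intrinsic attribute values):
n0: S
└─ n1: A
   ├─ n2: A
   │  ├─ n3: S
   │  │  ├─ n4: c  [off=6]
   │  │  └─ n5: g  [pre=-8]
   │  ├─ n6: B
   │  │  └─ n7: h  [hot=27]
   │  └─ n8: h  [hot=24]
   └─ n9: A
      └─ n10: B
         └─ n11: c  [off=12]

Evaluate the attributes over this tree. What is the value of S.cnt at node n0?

23

1. n1.env = 8  [8]
2. n1.depth = "yp"  ["yp"]
3. n2.env = -4  [len(A₀.depth) - 6]
4. n2.depth = "zm"  ["zm"]
5. n4.off = 6  [terminal]
6. n5.pre = -8  [terminal]
7. n3.cnt = -7  [g.pre * 3 + 17]
8. n3.val = -5  [g.pre * -1 - 13]
9. n3.lim = true  [c.off > 5]
10. n3.off = 3  [g.pre + 11]
11. n6.lim = 24  [S.off + S.cnt + 28]
12. n7.hot = 27  [terminal]
13. n6.wid = "vy"  ["vy"]
14. n6.env = true  [h.hot > 26]
15. n8.hot = 24  [terminal]
16. n2.mk = -4  [S.off * -2 + 2]
17. n2.key = false  [false]
18. n9.env = 7  [len(A₀.depth) + 5]
19. n9.depth = "kv"  ["kv"]
20. n10.lim = 11  [11]
21. n11.off = 12  [terminal]
22. n10.wid = "wv"  ["wv"]
23. n10.env = true  [c.off > 11]
24. n9.mk = -6  [A.env * -1 + 1]
25. n9.key = true  [B.env == true]
26. n1.mk = 13  [A₂.mk + 19]
27. n1.key = false  [A₁.mk > -4]
28. n0.cnt = 23  [A.mk * 3 - 16]
29. n0.val = 1  [A.mk * -1 + 14]
30. n0.lim = true  [A.mk > 12]
31. n0.off = 5  [5]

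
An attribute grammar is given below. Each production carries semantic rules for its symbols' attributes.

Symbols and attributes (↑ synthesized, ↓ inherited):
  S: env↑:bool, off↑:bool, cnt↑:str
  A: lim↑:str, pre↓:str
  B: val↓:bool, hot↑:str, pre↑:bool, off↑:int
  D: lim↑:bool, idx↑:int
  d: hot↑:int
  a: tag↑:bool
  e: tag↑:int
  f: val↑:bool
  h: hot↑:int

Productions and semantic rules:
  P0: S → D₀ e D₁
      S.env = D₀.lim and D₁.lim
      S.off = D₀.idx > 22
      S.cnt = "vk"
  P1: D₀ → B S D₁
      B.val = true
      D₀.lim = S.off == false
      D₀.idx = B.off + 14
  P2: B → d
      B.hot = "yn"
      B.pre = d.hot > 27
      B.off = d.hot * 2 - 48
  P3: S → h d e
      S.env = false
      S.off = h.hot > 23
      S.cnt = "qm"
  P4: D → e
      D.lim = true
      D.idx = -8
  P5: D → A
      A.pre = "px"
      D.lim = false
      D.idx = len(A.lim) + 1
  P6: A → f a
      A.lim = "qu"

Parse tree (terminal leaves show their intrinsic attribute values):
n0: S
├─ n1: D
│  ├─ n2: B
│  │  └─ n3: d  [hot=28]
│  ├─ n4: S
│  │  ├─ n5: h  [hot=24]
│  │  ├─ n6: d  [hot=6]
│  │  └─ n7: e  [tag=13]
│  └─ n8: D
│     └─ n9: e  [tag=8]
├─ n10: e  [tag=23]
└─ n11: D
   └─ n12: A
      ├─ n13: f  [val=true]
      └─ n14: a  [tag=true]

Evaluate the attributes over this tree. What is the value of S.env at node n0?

false

1. n2.val = true  [true]
2. n3.hot = 28  [terminal]
3. n2.hot = "yn"  ["yn"]
4. n2.pre = true  [d.hot > 27]
5. n2.off = 8  [d.hot * 2 - 48]
6. n5.hot = 24  [terminal]
7. n6.hot = 6  [terminal]
8. n7.tag = 13  [terminal]
9. n4.env = false  [false]
10. n4.off = true  [h.hot > 23]
11. n4.cnt = "qm"  ["qm"]
12. n9.tag = 8  [terminal]
13. n8.lim = true  [true]
14. n8.idx = -8  [-8]
15. n1.lim = false  [S.off == false]
16. n1.idx = 22  [B.off + 14]
17. n10.tag = 23  [terminal]
18. n12.pre = "px"  ["px"]
19. n13.val = true  [terminal]
20. n14.tag = true  [terminal]
21. n12.lim = "qu"  ["qu"]
22. n11.lim = false  [false]
23. n11.idx = 3  [len(A.lim) + 1]
24. n0.env = false  [D₀.lim and D₁.lim]
25. n0.off = false  [D₀.idx > 22]
26. n0.cnt = "vk"  ["vk"]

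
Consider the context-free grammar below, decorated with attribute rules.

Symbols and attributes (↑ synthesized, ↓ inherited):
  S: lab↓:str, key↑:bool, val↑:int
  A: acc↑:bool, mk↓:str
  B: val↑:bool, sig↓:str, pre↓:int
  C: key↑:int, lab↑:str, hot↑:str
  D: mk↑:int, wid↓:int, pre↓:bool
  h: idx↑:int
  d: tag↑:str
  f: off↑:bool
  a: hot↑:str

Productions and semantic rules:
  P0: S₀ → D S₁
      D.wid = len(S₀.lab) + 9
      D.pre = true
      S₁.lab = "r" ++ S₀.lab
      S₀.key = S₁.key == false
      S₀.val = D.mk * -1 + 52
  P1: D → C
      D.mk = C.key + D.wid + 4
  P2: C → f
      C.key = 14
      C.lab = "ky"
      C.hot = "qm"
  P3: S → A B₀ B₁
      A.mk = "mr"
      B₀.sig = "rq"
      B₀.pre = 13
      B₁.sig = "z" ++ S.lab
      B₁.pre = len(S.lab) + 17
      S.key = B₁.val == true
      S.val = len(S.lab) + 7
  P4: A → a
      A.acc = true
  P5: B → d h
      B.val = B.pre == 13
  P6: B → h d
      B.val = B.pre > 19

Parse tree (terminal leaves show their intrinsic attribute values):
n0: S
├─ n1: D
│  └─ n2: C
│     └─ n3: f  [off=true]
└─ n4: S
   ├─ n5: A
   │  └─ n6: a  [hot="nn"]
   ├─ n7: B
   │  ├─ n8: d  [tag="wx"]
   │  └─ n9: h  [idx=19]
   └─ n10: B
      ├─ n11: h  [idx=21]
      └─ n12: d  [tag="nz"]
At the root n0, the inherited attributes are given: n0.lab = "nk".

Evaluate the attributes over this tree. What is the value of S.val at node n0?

1. n0.lab = "nk"  [given at root]
2. n1.wid = 11  [len(S₀.lab) + 9]
3. n1.pre = true  [true]
4. n3.off = true  [terminal]
5. n2.key = 14  [14]
6. n2.lab = "ky"  ["ky"]
7. n2.hot = "qm"  ["qm"]
8. n1.mk = 29  [C.key + D.wid + 4]
9. n4.lab = "rnk"  ["r" ++ S₀.lab]
10. n5.mk = "mr"  ["mr"]
11. n6.hot = "nn"  [terminal]
12. n5.acc = true  [true]
13. n7.sig = "rq"  ["rq"]
14. n7.pre = 13  [13]
15. n8.tag = "wx"  [terminal]
16. n9.idx = 19  [terminal]
17. n7.val = true  [B.pre == 13]
18. n10.sig = "zrnk"  ["z" ++ S.lab]
19. n10.pre = 20  [len(S.lab) + 17]
20. n11.idx = 21  [terminal]
21. n12.tag = "nz"  [terminal]
22. n10.val = true  [B.pre > 19]
23. n4.key = true  [B₁.val == true]
24. n4.val = 10  [len(S.lab) + 7]
25. n0.key = false  [S₁.key == false]
26. n0.val = 23  [D.mk * -1 + 52]

23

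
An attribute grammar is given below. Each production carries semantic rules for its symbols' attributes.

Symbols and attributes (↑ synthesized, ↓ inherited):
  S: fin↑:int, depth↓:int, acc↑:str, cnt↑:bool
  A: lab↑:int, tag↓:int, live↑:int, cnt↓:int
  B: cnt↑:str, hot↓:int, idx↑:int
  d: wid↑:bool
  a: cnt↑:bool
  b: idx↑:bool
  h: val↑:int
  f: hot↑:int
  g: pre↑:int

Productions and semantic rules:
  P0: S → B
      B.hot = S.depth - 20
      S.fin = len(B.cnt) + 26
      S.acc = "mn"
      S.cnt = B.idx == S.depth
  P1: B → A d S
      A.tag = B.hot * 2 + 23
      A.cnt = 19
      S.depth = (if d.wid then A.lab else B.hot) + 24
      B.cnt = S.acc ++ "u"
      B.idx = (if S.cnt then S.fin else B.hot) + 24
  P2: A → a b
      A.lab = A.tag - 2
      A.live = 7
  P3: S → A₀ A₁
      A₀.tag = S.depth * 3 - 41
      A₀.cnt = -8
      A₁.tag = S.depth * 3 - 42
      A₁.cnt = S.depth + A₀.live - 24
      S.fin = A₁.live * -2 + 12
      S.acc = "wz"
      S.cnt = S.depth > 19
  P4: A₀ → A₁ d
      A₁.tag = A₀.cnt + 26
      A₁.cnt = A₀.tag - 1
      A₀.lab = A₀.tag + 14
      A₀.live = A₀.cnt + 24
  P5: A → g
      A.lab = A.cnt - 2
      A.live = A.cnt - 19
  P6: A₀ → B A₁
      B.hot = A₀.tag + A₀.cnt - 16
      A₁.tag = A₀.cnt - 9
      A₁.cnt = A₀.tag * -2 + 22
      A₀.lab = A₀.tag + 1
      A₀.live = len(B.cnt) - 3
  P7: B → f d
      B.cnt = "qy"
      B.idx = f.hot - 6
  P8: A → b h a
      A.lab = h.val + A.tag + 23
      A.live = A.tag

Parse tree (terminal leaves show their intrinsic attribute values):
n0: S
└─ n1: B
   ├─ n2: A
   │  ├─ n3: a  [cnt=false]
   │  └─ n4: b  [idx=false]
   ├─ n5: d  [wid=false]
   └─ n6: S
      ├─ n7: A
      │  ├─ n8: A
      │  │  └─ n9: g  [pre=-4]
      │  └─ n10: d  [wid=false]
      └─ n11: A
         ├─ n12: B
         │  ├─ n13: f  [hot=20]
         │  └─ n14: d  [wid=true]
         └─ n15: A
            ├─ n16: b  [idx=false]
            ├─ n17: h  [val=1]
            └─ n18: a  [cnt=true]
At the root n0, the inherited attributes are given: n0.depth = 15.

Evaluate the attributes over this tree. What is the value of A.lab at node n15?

1. n0.depth = 15  [given at root]
2. n1.hot = -5  [S.depth - 20]
3. n2.tag = 13  [B.hot * 2 + 23]
4. n2.cnt = 19  [19]
5. n3.cnt = false  [terminal]
6. n4.idx = false  [terminal]
7. n2.lab = 11  [A.tag - 2]
8. n2.live = 7  [7]
9. n5.wid = false  [terminal]
10. n6.depth = 19  [(if d.wid then A.lab else B.hot) + 24]
11. n7.tag = 16  [S.depth * 3 - 41]
12. n7.cnt = -8  [-8]
13. n8.tag = 18  [A₀.cnt + 26]
14. n8.cnt = 15  [A₀.tag - 1]
15. n9.pre = -4  [terminal]
16. n8.lab = 13  [A.cnt - 2]
17. n8.live = -4  [A.cnt - 19]
18. n10.wid = false  [terminal]
19. n7.lab = 30  [A₀.tag + 14]
20. n7.live = 16  [A₀.cnt + 24]
21. n11.tag = 15  [S.depth * 3 - 42]
22. n11.cnt = 11  [S.depth + A₀.live - 24]
23. n12.hot = 10  [A₀.tag + A₀.cnt - 16]
24. n13.hot = 20  [terminal]
25. n14.wid = true  [terminal]
26. n12.cnt = "qy"  ["qy"]
27. n12.idx = 14  [f.hot - 6]
28. n15.tag = 2  [A₀.cnt - 9]
29. n15.cnt = -8  [A₀.tag * -2 + 22]
30. n16.idx = false  [terminal]
31. n17.val = 1  [terminal]
32. n18.cnt = true  [terminal]
33. n15.lab = 26  [h.val + A.tag + 23]
34. n15.live = 2  [A.tag]
35. n11.lab = 16  [A₀.tag + 1]
36. n11.live = -1  [len(B.cnt) - 3]
37. n6.fin = 14  [A₁.live * -2 + 12]
38. n6.acc = "wz"  ["wz"]
39. n6.cnt = false  [S.depth > 19]
40. n1.cnt = "wzu"  [S.acc ++ "u"]
41. n1.idx = 19  [(if S.cnt then S.fin else B.hot) + 24]
42. n0.fin = 29  [len(B.cnt) + 26]
43. n0.acc = "mn"  ["mn"]
44. n0.cnt = false  [B.idx == S.depth]

26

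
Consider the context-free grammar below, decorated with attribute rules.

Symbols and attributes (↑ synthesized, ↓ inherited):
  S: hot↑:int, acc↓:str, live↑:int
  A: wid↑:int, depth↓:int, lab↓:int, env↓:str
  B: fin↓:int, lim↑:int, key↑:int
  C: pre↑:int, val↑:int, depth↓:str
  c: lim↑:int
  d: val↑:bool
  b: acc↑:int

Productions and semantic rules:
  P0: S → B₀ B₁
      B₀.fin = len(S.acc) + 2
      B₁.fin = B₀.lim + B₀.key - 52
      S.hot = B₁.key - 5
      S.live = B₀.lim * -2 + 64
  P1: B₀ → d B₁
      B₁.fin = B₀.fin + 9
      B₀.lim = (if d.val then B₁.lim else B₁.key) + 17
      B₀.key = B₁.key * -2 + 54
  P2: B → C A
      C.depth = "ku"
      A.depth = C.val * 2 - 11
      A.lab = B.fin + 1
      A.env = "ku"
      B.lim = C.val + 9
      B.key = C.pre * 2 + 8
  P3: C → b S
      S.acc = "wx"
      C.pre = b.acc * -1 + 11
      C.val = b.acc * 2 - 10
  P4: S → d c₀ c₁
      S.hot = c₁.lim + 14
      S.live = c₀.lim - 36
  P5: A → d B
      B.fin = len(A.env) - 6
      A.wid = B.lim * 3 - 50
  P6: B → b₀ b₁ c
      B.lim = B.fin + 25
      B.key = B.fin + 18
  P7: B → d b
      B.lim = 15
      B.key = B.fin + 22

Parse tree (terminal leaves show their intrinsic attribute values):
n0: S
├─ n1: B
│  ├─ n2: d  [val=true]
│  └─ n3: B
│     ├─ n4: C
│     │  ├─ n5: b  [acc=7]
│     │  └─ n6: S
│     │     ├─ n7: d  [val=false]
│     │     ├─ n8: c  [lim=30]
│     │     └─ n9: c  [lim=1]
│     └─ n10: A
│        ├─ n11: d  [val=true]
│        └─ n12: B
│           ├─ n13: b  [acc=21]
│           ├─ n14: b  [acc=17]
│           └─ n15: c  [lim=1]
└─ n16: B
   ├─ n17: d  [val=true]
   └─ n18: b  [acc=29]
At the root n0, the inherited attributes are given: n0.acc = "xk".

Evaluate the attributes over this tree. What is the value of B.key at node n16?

1. n0.acc = "xk"  [given at root]
2. n1.fin = 4  [len(S.acc) + 2]
3. n2.val = true  [terminal]
4. n3.fin = 13  [B₀.fin + 9]
5. n4.depth = "ku"  ["ku"]
6. n5.acc = 7  [terminal]
7. n6.acc = "wx"  ["wx"]
8. n7.val = false  [terminal]
9. n8.lim = 30  [terminal]
10. n9.lim = 1  [terminal]
11. n6.hot = 15  [c₁.lim + 14]
12. n6.live = -6  [c₀.lim - 36]
13. n4.pre = 4  [b.acc * -1 + 11]
14. n4.val = 4  [b.acc * 2 - 10]
15. n10.depth = -3  [C.val * 2 - 11]
16. n10.lab = 14  [B.fin + 1]
17. n10.env = "ku"  ["ku"]
18. n11.val = true  [terminal]
19. n12.fin = -4  [len(A.env) - 6]
20. n13.acc = 21  [terminal]
21. n14.acc = 17  [terminal]
22. n15.lim = 1  [terminal]
23. n12.lim = 21  [B.fin + 25]
24. n12.key = 14  [B.fin + 18]
25. n10.wid = 13  [B.lim * 3 - 50]
26. n3.lim = 13  [C.val + 9]
27. n3.key = 16  [C.pre * 2 + 8]
28. n1.lim = 30  [(if d.val then B₁.lim else B₁.key) + 17]
29. n1.key = 22  [B₁.key * -2 + 54]
30. n16.fin = 0  [B₀.lim + B₀.key - 52]
31. n17.val = true  [terminal]
32. n18.acc = 29  [terminal]
33. n16.lim = 15  [15]
34. n16.key = 22  [B.fin + 22]
35. n0.hot = 17  [B₁.key - 5]
36. n0.live = 4  [B₀.lim * -2 + 64]

22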